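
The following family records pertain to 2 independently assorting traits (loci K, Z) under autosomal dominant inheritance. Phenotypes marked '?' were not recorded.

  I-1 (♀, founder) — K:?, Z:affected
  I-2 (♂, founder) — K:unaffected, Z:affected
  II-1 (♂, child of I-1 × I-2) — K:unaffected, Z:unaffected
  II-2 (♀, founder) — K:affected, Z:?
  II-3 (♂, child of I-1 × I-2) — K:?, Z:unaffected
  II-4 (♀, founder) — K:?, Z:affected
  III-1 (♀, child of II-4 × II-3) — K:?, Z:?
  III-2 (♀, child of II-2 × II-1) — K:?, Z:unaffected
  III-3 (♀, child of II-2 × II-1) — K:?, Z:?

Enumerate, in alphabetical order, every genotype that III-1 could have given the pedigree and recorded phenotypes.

K/I-1 ? ·: kk|Kk
K/I-2 un ·: kk
K/II-1 un I-1×I-2: kk
K/II-2 aff ·: Kk|KK
K/II-3 ? I-1×I-2: kk|Kk
K/II-4 ? ·: kk|Kk|KK
K/III-1 ? II-4×II-3: kk|Kk|KK
K/III-2 ? II-2×II-1: kk|Kk
K/III-3 ? II-2×II-1: kk|Kk
⇒ K over [I-1,I-2,II-1,II-2,II-3,II-4,III-1,III-2,III-3]: 75 consistent
Z/I-1 aff ·: Zz
Z/I-2 aff ·: Zz
Z/II-1 un I-1×I-2: zz
Z/II-2 ? ·: zz|Zz
Z/II-3 un I-1×I-2: zz
Z/II-4 aff ·: Zz|ZZ
Z/III-1 ? II-4×II-3: zz|Zz
Z/III-2 un II-2×II-1: zz
Z/III-3 ? II-2×II-1: zz|Zz
⇒ Z over [I-1,I-2,II-1,II-2,II-3,II-4,III-1,III-2,III-3]: 9 consistent

III-1 ∈ {KK Zz, KK zz, Kk Zz, Kk zz, kk Zz, kk zz}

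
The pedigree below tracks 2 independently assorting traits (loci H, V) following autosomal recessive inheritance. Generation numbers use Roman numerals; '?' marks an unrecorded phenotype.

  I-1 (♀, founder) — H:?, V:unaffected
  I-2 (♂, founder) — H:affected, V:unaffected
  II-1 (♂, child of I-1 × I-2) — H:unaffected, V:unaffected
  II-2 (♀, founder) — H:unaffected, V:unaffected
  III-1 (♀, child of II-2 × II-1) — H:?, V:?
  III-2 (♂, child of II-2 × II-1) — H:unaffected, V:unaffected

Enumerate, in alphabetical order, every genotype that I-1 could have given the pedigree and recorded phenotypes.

I-1 ∈ {HH VV, HH Vv, Hh VV, Hh Vv}

H/I-1 ? ·: HH|Hh
H/I-2 aff ·: hh
H/II-1 un I-1×I-2: Hh
H/II-2 un ·: HH|Hh
H/III-1 ? II-2×II-1: HH|Hh|hh
H/III-2 un II-2×II-1: HH|Hh
⇒ H over [I-1,I-2,II-1,II-2,III-1,III-2]: 20 consistent
V/I-1 un ·: VV|Vv
V/I-2 un ·: VV|Vv
V/II-1 un I-1×I-2: VV|Vv
V/II-2 un ·: VV|Vv
V/III-1 ? II-2×II-1: VV|Vv|vv
V/III-2 un II-2×II-1: VV|Vv
⇒ V over [I-1,I-2,II-1,II-2,III-1,III-2]: 50 consistent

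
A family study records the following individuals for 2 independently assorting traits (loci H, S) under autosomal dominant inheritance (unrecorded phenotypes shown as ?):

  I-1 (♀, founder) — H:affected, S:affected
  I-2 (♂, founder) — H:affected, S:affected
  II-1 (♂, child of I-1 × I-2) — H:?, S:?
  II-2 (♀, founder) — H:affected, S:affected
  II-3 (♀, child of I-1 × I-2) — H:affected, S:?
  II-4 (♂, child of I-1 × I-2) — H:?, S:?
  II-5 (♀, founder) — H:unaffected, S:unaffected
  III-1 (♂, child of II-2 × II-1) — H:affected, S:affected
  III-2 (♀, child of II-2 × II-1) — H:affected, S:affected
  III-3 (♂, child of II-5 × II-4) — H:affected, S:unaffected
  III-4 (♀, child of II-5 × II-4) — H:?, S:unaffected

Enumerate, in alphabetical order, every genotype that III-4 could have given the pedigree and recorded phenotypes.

H/I-1 aff ·: Hh|HH
H/I-2 aff ·: Hh|HH
H/II-1 ? I-1×I-2: hh|Hh|HH
H/II-2 aff ·: Hh|HH
H/II-3 aff I-1×I-2: Hh|HH
H/II-4 ? I-1×I-2: Hh|HH
H/II-5 un ·: hh
H/III-1 aff II-2×II-1: Hh|HH
H/III-2 aff II-2×II-1: Hh|HH
H/III-3 aff II-5×II-4: Hh
H/III-4 ? II-5×II-4: hh|Hh
⇒ H over [I-1,I-2,II-1,II-2,II-3,II-4,II-5,III-1,III-2,III-3,III-4]: 251 consistent
S/I-1 aff ·: Ss|SS
S/I-2 aff ·: Ss|SS
S/II-1 ? I-1×I-2: ss|Ss|SS
S/II-2 aff ·: Ss|SS
S/II-3 ? I-1×I-2: ss|Ss|SS
S/II-4 ? I-1×I-2: ss|Ss
S/II-5 un ·: ss
S/III-1 aff II-2×II-1: Ss|SS
S/III-2 aff II-2×II-1: Ss|SS
S/III-3 un II-5×II-4: ss
S/III-4 un II-5×II-4: ss
⇒ S over [I-1,I-2,II-1,II-2,II-3,II-4,II-5,III-1,III-2,III-3,III-4]: 142 consistent

III-4 ∈ {Hh ss, hh ss}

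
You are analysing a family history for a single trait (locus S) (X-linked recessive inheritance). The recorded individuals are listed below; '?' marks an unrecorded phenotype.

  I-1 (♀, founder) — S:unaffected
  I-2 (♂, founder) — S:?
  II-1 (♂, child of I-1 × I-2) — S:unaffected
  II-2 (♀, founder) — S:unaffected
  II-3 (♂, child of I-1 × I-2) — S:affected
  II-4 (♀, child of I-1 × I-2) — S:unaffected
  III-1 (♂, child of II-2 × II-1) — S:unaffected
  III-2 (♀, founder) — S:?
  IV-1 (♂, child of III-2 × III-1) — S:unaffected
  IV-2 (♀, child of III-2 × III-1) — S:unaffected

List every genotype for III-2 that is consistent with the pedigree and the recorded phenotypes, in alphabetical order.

S/I-1 un ·: X^SX^s
S/I-2 ? ·: X^SY|X^sY
S/II-1 un I-1×I-2: X^SY
S/II-2 un ·: X^SX^S|X^SX^s
S/II-3 aff I-1×I-2: X^sY
S/II-4 un I-1×I-2: X^SX^S|X^SX^s
S/III-1 un II-2×II-1: X^SY
S/III-2 ? ·: X^SX^S|X^SX^s
S/IV-1 un III-2×III-1: X^SY
S/IV-2 un III-2×III-1: X^SX^S|X^SX^s
⇒ S over [I-1,I-2,II-1,II-2,II-3,II-4,III-1,III-2,IV-1,IV-2]: 18 consistent

III-2 ∈ {X^SX^S, X^SX^s}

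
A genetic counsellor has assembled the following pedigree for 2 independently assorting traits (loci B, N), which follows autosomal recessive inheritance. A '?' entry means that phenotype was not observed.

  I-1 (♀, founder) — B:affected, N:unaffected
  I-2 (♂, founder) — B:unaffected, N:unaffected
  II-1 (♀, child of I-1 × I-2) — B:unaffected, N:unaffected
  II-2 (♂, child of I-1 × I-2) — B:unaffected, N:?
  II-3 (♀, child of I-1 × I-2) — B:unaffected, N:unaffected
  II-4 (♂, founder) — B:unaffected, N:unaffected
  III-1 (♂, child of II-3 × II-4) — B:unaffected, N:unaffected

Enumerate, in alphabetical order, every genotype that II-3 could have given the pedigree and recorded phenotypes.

B/I-1 aff ·: bb
B/I-2 un ·: BB|Bb
B/II-1 un I-1×I-2: Bb
B/II-2 un I-1×I-2: Bb
B/II-3 un I-1×I-2: Bb
B/II-4 un ·: BB|Bb
B/III-1 un II-3×II-4: BB|Bb
⇒ B over [I-1,I-2,II-1,II-2,II-3,II-4,III-1]: 8 consistent
N/I-1 un ·: NN|Nn
N/I-2 un ·: NN|Nn
N/II-1 un I-1×I-2: NN|Nn
N/II-2 ? I-1×I-2: NN|Nn|nn
N/II-3 un I-1×I-2: NN|Nn
N/II-4 un ·: NN|Nn
N/III-1 un II-3×II-4: NN|Nn
⇒ N over [I-1,I-2,II-1,II-2,II-3,II-4,III-1]: 101 consistent

II-3 ∈ {Bb NN, Bb Nn}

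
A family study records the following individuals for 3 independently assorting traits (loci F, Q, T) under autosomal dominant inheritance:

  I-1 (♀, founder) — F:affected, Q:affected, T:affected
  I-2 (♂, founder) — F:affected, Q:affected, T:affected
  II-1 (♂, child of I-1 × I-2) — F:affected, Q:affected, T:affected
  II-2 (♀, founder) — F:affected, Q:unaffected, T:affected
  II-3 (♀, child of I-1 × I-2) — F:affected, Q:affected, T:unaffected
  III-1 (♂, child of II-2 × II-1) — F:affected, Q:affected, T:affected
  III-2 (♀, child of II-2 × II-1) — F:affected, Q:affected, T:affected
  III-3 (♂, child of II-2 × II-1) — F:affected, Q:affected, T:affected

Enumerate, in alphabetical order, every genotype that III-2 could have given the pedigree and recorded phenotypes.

III-2 ∈ {FF Qq TT, FF Qq Tt, Ff Qq TT, Ff Qq Tt}

F/I-1 aff ·: Ff|FF
F/I-2 aff ·: Ff|FF
F/II-1 aff I-1×I-2: Ff|FF
F/II-2 aff ·: Ff|FF
F/II-3 aff I-1×I-2: Ff|FF
F/III-1 aff II-2×II-1: Ff|FF
F/III-2 aff II-2×II-1: Ff|FF
F/III-3 aff II-2×II-1: Ff|FF
⇒ F over [I-1,I-2,II-1,II-2,II-3,III-1,III-2,III-3]: 159 consistent
Q/I-1 aff ·: Qq|QQ
Q/I-2 aff ·: Qq|QQ
Q/II-1 aff I-1×I-2: Qq|QQ
Q/II-2 un ·: qq
Q/II-3 aff I-1×I-2: Qq|QQ
Q/III-1 aff II-2×II-1: Qq
Q/III-2 aff II-2×II-1: Qq
Q/III-3 aff II-2×II-1: Qq
⇒ Q over [I-1,I-2,II-1,II-2,II-3,III-1,III-2,III-3]: 13 consistent
T/I-1 aff ·: Tt
T/I-2 aff ·: Tt
T/II-1 aff I-1×I-2: Tt|TT
T/II-2 aff ·: Tt|TT
T/II-3 un I-1×I-2: tt
T/III-1 aff II-2×II-1: Tt|TT
T/III-2 aff II-2×II-1: Tt|TT
T/III-3 aff II-2×II-1: Tt|TT
⇒ T over [I-1,I-2,II-1,II-2,II-3,III-1,III-2,III-3]: 25 consistent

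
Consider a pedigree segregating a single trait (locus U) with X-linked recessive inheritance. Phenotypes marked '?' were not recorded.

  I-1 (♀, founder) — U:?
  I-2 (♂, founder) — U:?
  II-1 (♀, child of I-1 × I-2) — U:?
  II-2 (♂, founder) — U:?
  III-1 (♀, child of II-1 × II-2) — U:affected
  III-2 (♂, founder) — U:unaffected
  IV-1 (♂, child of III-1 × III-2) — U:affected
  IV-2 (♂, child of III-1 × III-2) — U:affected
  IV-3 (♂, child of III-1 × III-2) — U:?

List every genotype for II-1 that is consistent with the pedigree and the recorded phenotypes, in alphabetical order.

II-1 ∈ {X^UX^u, X^uX^u}

U/I-1 ? ·: X^UX^U|X^UX^u|X^uX^u
U/I-2 ? ·: X^UY|X^uY
U/II-1 ? I-1×I-2: X^UX^u|X^uX^u
U/II-2 ? ·: X^uY
U/III-1 aff II-1×II-2: X^uX^u
U/III-2 un ·: X^UY
U/IV-1 aff III-1×III-2: X^uY
U/IV-2 aff III-1×III-2: X^uY
U/IV-3 ? III-1×III-2: X^uY
⇒ U over [I-1,I-2,II-1,II-2,III-1,III-2,IV-1,IV-2,IV-3]: 6 consistent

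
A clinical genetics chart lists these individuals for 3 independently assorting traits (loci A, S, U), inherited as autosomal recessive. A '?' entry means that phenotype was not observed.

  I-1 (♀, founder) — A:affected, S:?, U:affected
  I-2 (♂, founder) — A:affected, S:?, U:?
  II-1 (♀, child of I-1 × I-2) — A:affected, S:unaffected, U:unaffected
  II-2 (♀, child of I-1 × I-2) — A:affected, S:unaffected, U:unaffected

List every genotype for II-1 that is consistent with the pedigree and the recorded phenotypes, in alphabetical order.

II-1 ∈ {aa SS Uu, aa Ss Uu}

A/I-1 aff ·: aa
A/I-2 aff ·: aa
A/II-1 aff I-1×I-2: aa
A/II-2 aff I-1×I-2: aa
⇒ A over [I-1,I-2,II-1,II-2]: 1 consistent
S/I-1 ? ·: SS|Ss|ss
S/I-2 ? ·: SS|Ss|ss
S/II-1 un I-1×I-2: SS|Ss
S/II-2 un I-1×I-2: SS|Ss
⇒ S over [I-1,I-2,II-1,II-2]: 17 consistent
U/I-1 aff ·: uu
U/I-2 ? ·: UU|Uu
U/II-1 un I-1×I-2: Uu
U/II-2 un I-1×I-2: Uu
⇒ U over [I-1,I-2,II-1,II-2]: 2 consistent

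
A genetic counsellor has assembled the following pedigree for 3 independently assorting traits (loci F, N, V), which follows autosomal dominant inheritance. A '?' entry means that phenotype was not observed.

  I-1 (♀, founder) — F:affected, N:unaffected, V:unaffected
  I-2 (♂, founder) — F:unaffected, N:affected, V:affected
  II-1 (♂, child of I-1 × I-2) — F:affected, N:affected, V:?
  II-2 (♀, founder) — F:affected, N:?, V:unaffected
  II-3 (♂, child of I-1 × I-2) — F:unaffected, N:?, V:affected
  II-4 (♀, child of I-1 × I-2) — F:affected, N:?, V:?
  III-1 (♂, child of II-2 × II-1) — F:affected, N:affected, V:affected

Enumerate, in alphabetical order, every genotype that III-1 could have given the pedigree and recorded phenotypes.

III-1 ∈ {FF NN Vv, FF Nn Vv, Ff NN Vv, Ff Nn Vv}

F/I-1 aff ·: Ff
F/I-2 un ·: ff
F/II-1 aff I-1×I-2: Ff
F/II-2 aff ·: Ff|FF
F/II-3 un I-1×I-2: ff
F/II-4 aff I-1×I-2: Ff
F/III-1 aff II-2×II-1: Ff|FF
⇒ F over [I-1,I-2,II-1,II-2,II-3,II-4,III-1]: 4 consistent
N/I-1 un ·: nn
N/I-2 aff ·: Nn|NN
N/II-1 aff I-1×I-2: Nn
N/II-2 ? ·: nn|Nn|NN
N/II-3 ? I-1×I-2: nn|Nn
N/II-4 ? I-1×I-2: nn|Nn
N/III-1 aff II-2×II-1: Nn|NN
⇒ N over [I-1,I-2,II-1,II-2,II-3,II-4,III-1]: 25 consistent
V/I-1 un ·: vv
V/I-2 aff ·: Vv|VV
V/II-1 ? I-1×I-2: Vv
V/II-2 un ·: vv
V/II-3 aff I-1×I-2: Vv
V/II-4 ? I-1×I-2: vv|Vv
V/III-1 aff II-2×II-1: Vv
⇒ V over [I-1,I-2,II-1,II-2,II-3,II-4,III-1]: 3 consistent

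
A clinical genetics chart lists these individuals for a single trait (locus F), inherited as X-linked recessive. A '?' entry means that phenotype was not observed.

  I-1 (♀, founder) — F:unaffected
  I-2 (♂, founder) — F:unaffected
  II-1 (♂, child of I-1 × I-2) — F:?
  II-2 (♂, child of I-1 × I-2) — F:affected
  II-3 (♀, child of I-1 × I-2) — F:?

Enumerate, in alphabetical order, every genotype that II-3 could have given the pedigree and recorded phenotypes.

F/I-1 un ·: X^FX^f
F/I-2 un ·: X^FY
F/II-1 ? I-1×I-2: X^FY|X^fY
F/II-2 aff I-1×I-2: X^fY
F/II-3 ? I-1×I-2: X^FX^F|X^FX^f
⇒ F over [I-1,I-2,II-1,II-2,II-3]: 4 consistent

II-3 ∈ {X^FX^F, X^FX^f}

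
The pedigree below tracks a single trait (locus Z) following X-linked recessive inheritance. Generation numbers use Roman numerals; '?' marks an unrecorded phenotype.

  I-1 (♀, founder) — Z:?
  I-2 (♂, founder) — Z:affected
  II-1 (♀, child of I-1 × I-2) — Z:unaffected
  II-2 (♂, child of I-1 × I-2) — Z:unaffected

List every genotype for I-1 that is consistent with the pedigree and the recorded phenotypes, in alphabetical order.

I-1 ∈ {X^ZX^Z, X^ZX^z}

Z/I-1 ? ·: X^ZX^Z|X^ZX^z
Z/I-2 aff ·: X^zY
Z/II-1 un I-1×I-2: X^ZX^z
Z/II-2 un I-1×I-2: X^ZY
⇒ Z over [I-1,I-2,II-1,II-2]: 2 consistent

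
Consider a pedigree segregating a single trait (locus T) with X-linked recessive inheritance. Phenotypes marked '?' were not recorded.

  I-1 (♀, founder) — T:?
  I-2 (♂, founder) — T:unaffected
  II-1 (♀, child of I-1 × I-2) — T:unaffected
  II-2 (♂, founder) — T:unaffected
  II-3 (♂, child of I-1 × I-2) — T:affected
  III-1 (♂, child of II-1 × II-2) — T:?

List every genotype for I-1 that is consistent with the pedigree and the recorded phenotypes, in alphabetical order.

T/I-1 ? ·: X^TX^t|X^tX^t
T/I-2 un ·: X^TY
T/II-1 un I-1×I-2: X^TX^T|X^TX^t
T/II-2 un ·: X^TY
T/II-3 aff I-1×I-2: X^tY
T/III-1 ? II-1×II-2: X^TY|X^tY
⇒ T over [I-1,I-2,II-1,II-2,II-3,III-1]: 5 consistent

I-1 ∈ {X^TX^t, X^tX^t}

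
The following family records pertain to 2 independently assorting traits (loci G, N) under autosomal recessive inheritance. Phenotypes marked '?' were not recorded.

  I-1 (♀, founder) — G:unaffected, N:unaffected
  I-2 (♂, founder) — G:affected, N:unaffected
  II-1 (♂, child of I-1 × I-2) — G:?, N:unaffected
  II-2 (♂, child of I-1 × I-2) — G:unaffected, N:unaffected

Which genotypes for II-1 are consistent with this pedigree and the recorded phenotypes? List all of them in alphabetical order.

G/I-1 un ·: GG|Gg
G/I-2 aff ·: gg
G/II-1 ? I-1×I-2: Gg|gg
G/II-2 un I-1×I-2: Gg
⇒ G over [I-1,I-2,II-1,II-2]: 3 consistent
N/I-1 un ·: NN|Nn
N/I-2 un ·: NN|Nn
N/II-1 un I-1×I-2: NN|Nn
N/II-2 un I-1×I-2: NN|Nn
⇒ N over [I-1,I-2,II-1,II-2]: 13 consistent

II-1 ∈ {Gg NN, Gg Nn, gg NN, gg Nn}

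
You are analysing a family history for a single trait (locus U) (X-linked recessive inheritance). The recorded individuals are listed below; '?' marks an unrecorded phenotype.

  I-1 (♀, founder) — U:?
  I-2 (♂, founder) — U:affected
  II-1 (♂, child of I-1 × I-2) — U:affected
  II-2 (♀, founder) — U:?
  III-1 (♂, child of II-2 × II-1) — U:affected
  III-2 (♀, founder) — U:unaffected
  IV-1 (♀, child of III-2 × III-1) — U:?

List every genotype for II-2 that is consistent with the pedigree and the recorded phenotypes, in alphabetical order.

II-2 ∈ {X^UX^u, X^uX^u}

U/I-1 ? ·: X^UX^u|X^uX^u
U/I-2 aff ·: X^uY
U/II-1 aff I-1×I-2: X^uY
U/II-2 ? ·: X^UX^u|X^uX^u
U/III-1 aff II-2×II-1: X^uY
U/III-2 un ·: X^UX^U|X^UX^u
U/IV-1 ? III-2×III-1: X^UX^u|X^uX^u
⇒ U over [I-1,I-2,II-1,II-2,III-1,III-2,IV-1]: 12 consistent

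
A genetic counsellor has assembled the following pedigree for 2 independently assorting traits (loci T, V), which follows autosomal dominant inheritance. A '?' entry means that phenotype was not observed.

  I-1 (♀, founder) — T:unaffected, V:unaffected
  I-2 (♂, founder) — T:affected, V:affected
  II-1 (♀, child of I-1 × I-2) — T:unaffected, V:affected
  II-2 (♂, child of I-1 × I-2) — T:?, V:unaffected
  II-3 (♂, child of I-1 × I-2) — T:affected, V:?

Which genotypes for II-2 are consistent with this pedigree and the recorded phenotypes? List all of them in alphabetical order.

T/I-1 un ·: tt
T/I-2 aff ·: Tt
T/II-1 un I-1×I-2: tt
T/II-2 ? I-1×I-2: tt|Tt
T/II-3 aff I-1×I-2: Tt
⇒ T over [I-1,I-2,II-1,II-2,II-3]: 2 consistent
V/I-1 un ·: vv
V/I-2 aff ·: Vv
V/II-1 aff I-1×I-2: Vv
V/II-2 un I-1×I-2: vv
V/II-3 ? I-1×I-2: vv|Vv
⇒ V over [I-1,I-2,II-1,II-2,II-3]: 2 consistent

II-2 ∈ {Tt vv, tt vv}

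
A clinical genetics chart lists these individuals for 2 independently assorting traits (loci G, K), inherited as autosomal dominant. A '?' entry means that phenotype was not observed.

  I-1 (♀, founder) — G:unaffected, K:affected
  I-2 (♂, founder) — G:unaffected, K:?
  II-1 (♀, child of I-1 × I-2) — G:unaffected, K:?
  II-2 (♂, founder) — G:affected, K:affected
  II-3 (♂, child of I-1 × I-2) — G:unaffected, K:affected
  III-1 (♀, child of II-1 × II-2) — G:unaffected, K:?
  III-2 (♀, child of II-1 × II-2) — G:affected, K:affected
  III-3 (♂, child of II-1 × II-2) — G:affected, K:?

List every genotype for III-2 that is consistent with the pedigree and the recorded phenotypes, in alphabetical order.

III-2 ∈ {Gg KK, Gg Kk}

G/I-1 un ·: gg
G/I-2 un ·: gg
G/II-1 un I-1×I-2: gg
G/II-2 aff ·: Gg
G/II-3 un I-1×I-2: gg
G/III-1 un II-1×II-2: gg
G/III-2 aff II-1×II-2: Gg
G/III-3 aff II-1×II-2: Gg
⇒ G over [I-1,I-2,II-1,II-2,II-3,III-1,III-2,III-3]: 1 consistent
K/I-1 aff ·: Kk|KK
K/I-2 ? ·: kk|Kk|KK
K/II-1 ? I-1×I-2: kk|Kk|KK
K/II-2 aff ·: Kk|KK
K/II-3 aff I-1×I-2: Kk|KK
K/III-1 ? II-1×II-2: kk|Kk|KK
K/III-2 aff II-1×II-2: Kk|KK
K/III-3 ? II-1×II-2: kk|Kk|KK
⇒ K over [I-1,I-2,II-1,II-2,II-3,III-1,III-2,III-3]: 286 consistent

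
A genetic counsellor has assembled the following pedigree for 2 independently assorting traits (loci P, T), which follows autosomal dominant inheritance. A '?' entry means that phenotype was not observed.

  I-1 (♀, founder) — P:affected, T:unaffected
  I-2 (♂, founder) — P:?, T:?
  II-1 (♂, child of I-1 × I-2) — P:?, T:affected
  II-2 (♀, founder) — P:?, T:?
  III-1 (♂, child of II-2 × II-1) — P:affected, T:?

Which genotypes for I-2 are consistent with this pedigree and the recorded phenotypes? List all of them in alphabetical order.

I-2 ∈ {PP TT, PP Tt, Pp TT, Pp Tt, pp TT, pp Tt}

P/I-1 aff ·: Pp|PP
P/I-2 ? ·: pp|Pp|PP
P/II-1 ? I-1×I-2: pp|Pp|PP
P/II-2 ? ·: pp|Pp|PP
P/III-1 aff II-2×II-1: Pp|PP
⇒ P over [I-1,I-2,II-1,II-2,III-1]: 45 consistent
T/I-1 un ·: tt
T/I-2 ? ·: Tt|TT
T/II-1 aff I-1×I-2: Tt
T/II-2 ? ·: tt|Tt|TT
T/III-1 ? II-2×II-1: tt|Tt|TT
⇒ T over [I-1,I-2,II-1,II-2,III-1]: 14 consistent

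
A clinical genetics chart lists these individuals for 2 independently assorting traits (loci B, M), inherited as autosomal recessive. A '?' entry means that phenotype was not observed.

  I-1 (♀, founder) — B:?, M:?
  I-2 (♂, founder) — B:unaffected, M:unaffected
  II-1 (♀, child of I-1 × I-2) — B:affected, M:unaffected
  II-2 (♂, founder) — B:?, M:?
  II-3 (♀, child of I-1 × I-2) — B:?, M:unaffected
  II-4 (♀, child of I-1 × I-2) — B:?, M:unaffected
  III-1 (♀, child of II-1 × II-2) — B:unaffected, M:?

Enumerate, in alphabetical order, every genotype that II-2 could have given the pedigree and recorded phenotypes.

B/I-1 ? ·: Bb|bb
B/I-2 un ·: Bb
B/II-1 aff I-1×I-2: bb
B/II-2 ? ·: BB|Bb
B/II-3 ? I-1×I-2: BB|Bb|bb
B/II-4 ? I-1×I-2: BB|Bb|bb
B/III-1 un II-1×II-2: Bb
⇒ B over [I-1,I-2,II-1,II-2,II-3,II-4,III-1]: 26 consistent
M/I-1 ? ·: MM|Mm|mm
M/I-2 un ·: MM|Mm
M/II-1 un I-1×I-2: MM|Mm
M/II-2 ? ·: MM|Mm|mm
M/II-3 un I-1×I-2: MM|Mm
M/II-4 un I-1×I-2: MM|Mm
M/III-1 ? II-1×II-2: MM|Mm|mm
⇒ M over [I-1,I-2,II-1,II-2,II-3,II-4,III-1]: 150 consistent

II-2 ∈ {BB MM, BB Mm, BB mm, Bb MM, Bb Mm, Bb mm}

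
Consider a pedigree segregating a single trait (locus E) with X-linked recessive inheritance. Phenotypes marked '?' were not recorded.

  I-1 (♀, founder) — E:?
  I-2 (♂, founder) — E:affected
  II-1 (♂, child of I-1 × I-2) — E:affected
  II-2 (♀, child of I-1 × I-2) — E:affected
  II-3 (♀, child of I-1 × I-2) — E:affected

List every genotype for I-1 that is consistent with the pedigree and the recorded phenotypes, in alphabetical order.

I-1 ∈ {X^EX^e, X^eX^e}

E/I-1 ? ·: X^EX^e|X^eX^e
E/I-2 aff ·: X^eY
E/II-1 aff I-1×I-2: X^eY
E/II-2 aff I-1×I-2: X^eX^e
E/II-3 aff I-1×I-2: X^eX^e
⇒ E over [I-1,I-2,II-1,II-2,II-3]: 2 consistent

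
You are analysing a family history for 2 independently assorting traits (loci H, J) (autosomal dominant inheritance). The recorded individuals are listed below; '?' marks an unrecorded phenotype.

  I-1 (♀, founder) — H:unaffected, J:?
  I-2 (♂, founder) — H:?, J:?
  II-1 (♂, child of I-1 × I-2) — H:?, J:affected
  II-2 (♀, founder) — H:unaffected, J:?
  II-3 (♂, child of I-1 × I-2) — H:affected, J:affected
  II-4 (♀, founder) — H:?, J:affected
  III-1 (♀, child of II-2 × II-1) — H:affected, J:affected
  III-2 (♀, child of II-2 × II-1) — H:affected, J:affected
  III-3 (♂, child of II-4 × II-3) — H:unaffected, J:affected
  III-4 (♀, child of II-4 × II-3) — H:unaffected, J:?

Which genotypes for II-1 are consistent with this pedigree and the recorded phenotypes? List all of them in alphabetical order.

H/I-1 un ·: hh
H/I-2 ? ·: Hh|HH
H/II-1 ? I-1×I-2: Hh
H/II-2 un ·: hh
H/II-3 aff I-1×I-2: Hh
H/II-4 ? ·: hh|Hh
H/III-1 aff II-2×II-1: Hh
H/III-2 aff II-2×II-1: Hh
H/III-3 un II-4×II-3: hh
H/III-4 un II-4×II-3: hh
⇒ H over [I-1,I-2,II-1,II-2,II-3,II-4,III-1,III-2,III-3,III-4]: 4 consistent
J/I-1 ? ·: jj|Jj|JJ
J/I-2 ? ·: jj|Jj|JJ
J/II-1 aff I-1×I-2: Jj|JJ
J/II-2 ? ·: jj|Jj|JJ
J/II-3 aff I-1×I-2: Jj|JJ
J/II-4 aff ·: Jj|JJ
J/III-1 aff II-2×II-1: Jj|JJ
J/III-2 aff II-2×II-1: Jj|JJ
J/III-3 aff II-4×II-3: Jj|JJ
J/III-4 ? II-4×II-3: jj|Jj|JJ
⇒ J over [I-1,I-2,II-1,II-2,II-3,II-4,III-1,III-2,III-3,III-4]: 1065 consistent

II-1 ∈ {Hh JJ, Hh Jj}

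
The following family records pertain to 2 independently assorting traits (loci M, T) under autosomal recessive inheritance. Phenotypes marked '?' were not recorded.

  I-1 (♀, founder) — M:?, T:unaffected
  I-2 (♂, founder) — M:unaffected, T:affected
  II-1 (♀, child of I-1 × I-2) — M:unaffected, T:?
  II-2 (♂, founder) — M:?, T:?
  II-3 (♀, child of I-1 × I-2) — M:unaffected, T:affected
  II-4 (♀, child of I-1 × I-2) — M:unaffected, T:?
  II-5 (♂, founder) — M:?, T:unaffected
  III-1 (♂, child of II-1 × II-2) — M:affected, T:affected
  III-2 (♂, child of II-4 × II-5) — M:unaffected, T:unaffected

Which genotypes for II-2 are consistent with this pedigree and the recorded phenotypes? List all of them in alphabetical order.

M/I-1 ? ·: MM|Mm|mm
M/I-2 un ·: MM|Mm
M/II-1 un I-1×I-2: Mm
M/II-2 ? ·: Mm|mm
M/II-3 un I-1×I-2: MM|Mm
M/II-4 un I-1×I-2: MM|Mm
M/II-5 ? ·: MM|Mm|mm
M/III-1 aff II-1×II-2: mm
M/III-2 un II-4×II-5: MM|Mm
⇒ M over [I-1,I-2,II-1,II-2,II-3,II-4,II-5,III-1,III-2]: 128 consistent
T/I-1 un ·: Tt
T/I-2 aff ·: tt
T/II-1 ? I-1×I-2: Tt|tt
T/II-2 ? ·: Tt|tt
T/II-3 aff I-1×I-2: tt
T/II-4 ? I-1×I-2: Tt|tt
T/II-5 un ·: TT|Tt
T/III-1 aff II-1×II-2: tt
T/III-2 un II-4×II-5: TT|Tt
⇒ T over [I-1,I-2,II-1,II-2,II-3,II-4,II-5,III-1,III-2]: 24 consistent

II-2 ∈ {Mm Tt, Mm tt, mm Tt, mm tt}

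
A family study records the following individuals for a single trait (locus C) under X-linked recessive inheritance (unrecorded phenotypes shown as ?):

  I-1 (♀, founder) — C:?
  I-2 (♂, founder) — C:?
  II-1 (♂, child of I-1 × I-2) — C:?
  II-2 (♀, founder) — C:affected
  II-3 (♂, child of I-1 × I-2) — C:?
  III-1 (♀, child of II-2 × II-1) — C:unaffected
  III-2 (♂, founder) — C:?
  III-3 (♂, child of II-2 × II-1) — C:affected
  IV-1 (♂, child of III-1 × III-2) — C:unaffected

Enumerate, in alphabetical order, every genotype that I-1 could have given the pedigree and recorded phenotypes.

C/I-1 ? ·: X^CX^C|X^CX^c
C/I-2 ? ·: X^CY|X^cY
C/II-1 ? I-1×I-2: X^CY
C/II-2 aff ·: X^cX^c
C/II-3 ? I-1×I-2: X^CY|X^cY
C/III-1 un II-2×II-1: X^CX^c
C/III-2 ? ·: X^CY|X^cY
C/III-3 aff II-2×II-1: X^cY
C/IV-1 un III-1×III-2: X^CY
⇒ C over [I-1,I-2,II-1,II-2,II-3,III-1,III-2,III-3,IV-1]: 12 consistent

I-1 ∈ {X^CX^C, X^CX^c}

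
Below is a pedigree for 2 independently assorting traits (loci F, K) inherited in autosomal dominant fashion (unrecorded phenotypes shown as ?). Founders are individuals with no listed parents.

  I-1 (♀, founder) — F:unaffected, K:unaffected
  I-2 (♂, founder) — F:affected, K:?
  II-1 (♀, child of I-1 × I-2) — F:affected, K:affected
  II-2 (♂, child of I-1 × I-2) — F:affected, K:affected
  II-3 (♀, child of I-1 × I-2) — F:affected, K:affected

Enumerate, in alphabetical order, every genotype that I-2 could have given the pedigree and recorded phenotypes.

F/I-1 un ·: ff
F/I-2 aff ·: Ff|FF
F/II-1 aff I-1×I-2: Ff
F/II-2 aff I-1×I-2: Ff
F/II-3 aff I-1×I-2: Ff
⇒ F over [I-1,I-2,II-1,II-2,II-3]: 2 consistent
K/I-1 un ·: kk
K/I-2 ? ·: Kk|KK
K/II-1 aff I-1×I-2: Kk
K/II-2 aff I-1×I-2: Kk
K/II-3 aff I-1×I-2: Kk
⇒ K over [I-1,I-2,II-1,II-2,II-3]: 2 consistent

I-2 ∈ {FF KK, FF Kk, Ff KK, Ff Kk}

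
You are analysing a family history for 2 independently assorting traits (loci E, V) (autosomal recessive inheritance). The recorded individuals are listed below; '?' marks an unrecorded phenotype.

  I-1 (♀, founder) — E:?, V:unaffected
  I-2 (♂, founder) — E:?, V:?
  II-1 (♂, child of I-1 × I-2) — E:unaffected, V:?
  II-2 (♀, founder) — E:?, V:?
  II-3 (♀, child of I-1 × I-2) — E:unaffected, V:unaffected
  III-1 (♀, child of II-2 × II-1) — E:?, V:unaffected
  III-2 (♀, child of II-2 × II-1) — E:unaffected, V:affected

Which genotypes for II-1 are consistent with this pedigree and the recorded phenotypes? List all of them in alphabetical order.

II-1 ∈ {EE Vv, EE vv, Ee Vv, Ee vv}

E/I-1 ? ·: EE|Ee|ee
E/I-2 ? ·: EE|Ee|ee
E/II-1 un I-1×I-2: EE|Ee
E/II-2 ? ·: EE|Ee|ee
E/II-3 un I-1×I-2: EE|Ee
E/III-1 ? II-2×II-1: EE|Ee|ee
E/III-2 un II-2×II-1: EE|Ee
⇒ E over [I-1,I-2,II-1,II-2,II-3,III-1,III-2]: 162 consistent
V/I-1 un ·: VV|Vv
V/I-2 ? ·: VV|Vv|vv
V/II-1 ? I-1×I-2: Vv|vv
V/II-2 ? ·: Vv|vv
V/II-3 un I-1×I-2: VV|Vv
V/III-1 un II-2×II-1: VV|Vv
V/III-2 aff II-2×II-1: vv
⇒ V over [I-1,I-2,II-1,II-2,II-3,III-1,III-2]: 27 consistent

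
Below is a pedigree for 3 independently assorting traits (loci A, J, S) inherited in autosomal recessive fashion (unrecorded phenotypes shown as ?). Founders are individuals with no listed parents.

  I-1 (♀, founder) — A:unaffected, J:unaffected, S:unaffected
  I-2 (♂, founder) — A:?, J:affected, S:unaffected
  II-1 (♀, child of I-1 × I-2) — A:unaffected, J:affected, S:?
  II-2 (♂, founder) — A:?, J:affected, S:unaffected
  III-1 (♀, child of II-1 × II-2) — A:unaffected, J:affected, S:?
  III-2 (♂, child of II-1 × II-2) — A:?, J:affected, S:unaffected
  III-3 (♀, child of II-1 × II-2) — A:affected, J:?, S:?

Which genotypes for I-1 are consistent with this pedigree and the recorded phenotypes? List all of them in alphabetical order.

I-1 ∈ {AA Jj SS, AA Jj Ss, Aa Jj SS, Aa Jj Ss}

A/I-1 un ·: AA|Aa
A/I-2 ? ·: AA|Aa|aa
A/II-1 un I-1×I-2: Aa
A/II-2 ? ·: Aa|aa
A/III-1 un II-1×II-2: AA|Aa
A/III-2 ? II-1×II-2: AA|Aa|aa
A/III-3 aff II-1×II-2: aa
⇒ A over [I-1,I-2,II-1,II-2,III-1,III-2,III-3]: 40 consistent
J/I-1 un ·: Jj
J/I-2 aff ·: jj
J/II-1 aff I-1×I-2: jj
J/II-2 aff ·: jj
J/III-1 aff II-1×II-2: jj
J/III-2 aff II-1×II-2: jj
J/III-3 ? II-1×II-2: jj
⇒ J over [I-1,I-2,II-1,II-2,III-1,III-2,III-3]: 1 consistent
S/I-1 un ·: SS|Ss
S/I-2 un ·: SS|Ss
S/II-1 ? I-1×I-2: SS|Ss|ss
S/II-2 un ·: SS|Ss
S/III-1 ? II-1×II-2: SS|Ss|ss
S/III-2 un II-1×II-2: SS|Ss
S/III-3 ? II-1×II-2: SS|Ss|ss
⇒ S over [I-1,I-2,II-1,II-2,III-1,III-2,III-3]: 119 consistent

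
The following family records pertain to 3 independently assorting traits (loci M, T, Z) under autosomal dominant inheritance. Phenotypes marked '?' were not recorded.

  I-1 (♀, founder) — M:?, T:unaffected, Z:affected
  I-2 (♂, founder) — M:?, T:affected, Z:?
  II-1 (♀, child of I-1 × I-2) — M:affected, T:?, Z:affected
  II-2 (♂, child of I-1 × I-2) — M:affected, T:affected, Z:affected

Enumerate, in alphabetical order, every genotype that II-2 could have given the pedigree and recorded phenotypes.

II-2 ∈ {MM Tt ZZ, MM Tt Zz, Mm Tt ZZ, Mm Tt Zz}

M/I-1 ? ·: mm|Mm|MM
M/I-2 ? ·: mm|Mm|MM
M/II-1 aff I-1×I-2: Mm|MM
M/II-2 aff I-1×I-2: Mm|MM
⇒ M over [I-1,I-2,II-1,II-2]: 17 consistent
T/I-1 un ·: tt
T/I-2 aff ·: Tt|TT
T/II-1 ? I-1×I-2: tt|Tt
T/II-2 aff I-1×I-2: Tt
⇒ T over [I-1,I-2,II-1,II-2]: 3 consistent
Z/I-1 aff ·: Zz|ZZ
Z/I-2 ? ·: zz|Zz|ZZ
Z/II-1 aff I-1×I-2: Zz|ZZ
Z/II-2 aff I-1×I-2: Zz|ZZ
⇒ Z over [I-1,I-2,II-1,II-2]: 15 consistent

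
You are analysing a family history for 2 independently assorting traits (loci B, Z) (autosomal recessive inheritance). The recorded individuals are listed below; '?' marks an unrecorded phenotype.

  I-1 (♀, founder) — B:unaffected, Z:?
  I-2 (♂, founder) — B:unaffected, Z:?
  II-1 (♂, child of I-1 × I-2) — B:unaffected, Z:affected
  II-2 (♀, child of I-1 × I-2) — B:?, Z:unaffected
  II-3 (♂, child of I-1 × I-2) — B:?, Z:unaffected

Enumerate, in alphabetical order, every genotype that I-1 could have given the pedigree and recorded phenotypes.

I-1 ∈ {BB Zz, BB zz, Bb Zz, Bb zz}

B/I-1 un ·: BB|Bb
B/I-2 un ·: BB|Bb
B/II-1 un I-1×I-2: BB|Bb
B/II-2 ? I-1×I-2: BB|Bb|bb
B/II-3 ? I-1×I-2: BB|Bb|bb
⇒ B over [I-1,I-2,II-1,II-2,II-3]: 35 consistent
Z/I-1 ? ·: Zz|zz
Z/I-2 ? ·: Zz|zz
Z/II-1 aff I-1×I-2: zz
Z/II-2 un I-1×I-2: ZZ|Zz
Z/II-3 un I-1×I-2: ZZ|Zz
⇒ Z over [I-1,I-2,II-1,II-2,II-3]: 6 consistent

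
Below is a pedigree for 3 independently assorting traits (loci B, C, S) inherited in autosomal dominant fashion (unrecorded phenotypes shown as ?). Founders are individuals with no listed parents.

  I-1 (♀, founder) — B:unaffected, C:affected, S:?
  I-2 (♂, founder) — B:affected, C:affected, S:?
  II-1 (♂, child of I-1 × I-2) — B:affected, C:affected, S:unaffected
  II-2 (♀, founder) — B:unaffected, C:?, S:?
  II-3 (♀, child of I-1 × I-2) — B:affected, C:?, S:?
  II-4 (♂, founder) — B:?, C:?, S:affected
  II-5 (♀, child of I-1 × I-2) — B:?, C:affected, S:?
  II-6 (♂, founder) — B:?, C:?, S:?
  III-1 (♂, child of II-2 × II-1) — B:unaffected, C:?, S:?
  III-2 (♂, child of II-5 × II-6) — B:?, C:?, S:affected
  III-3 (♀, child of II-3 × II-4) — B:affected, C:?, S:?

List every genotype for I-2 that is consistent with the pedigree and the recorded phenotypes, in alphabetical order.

I-2 ∈ {BB CC Ss, BB CC ss, BB Cc Ss, BB Cc ss, Bb CC Ss, Bb CC ss, Bb Cc Ss, Bb Cc ss}

B/I-1 un ·: bb
B/I-2 aff ·: Bb|BB
B/II-1 aff I-1×I-2: Bb
B/II-2 un ·: bb
B/II-3 aff I-1×I-2: Bb
B/II-4 ? ·: bb|Bb|BB
B/II-5 ? I-1×I-2: bb|Bb
B/II-6 ? ·: bb|Bb|BB
B/III-1 un II-2×II-1: bb
B/III-2 ? II-5×II-6: bb|Bb|BB
B/III-3 aff II-3×II-4: Bb|BB
⇒ B over [I-1,I-2,II-1,II-2,II-3,II-4,II-5,II-6,III-1,III-2,III-3]: 90 consistent
C/I-1 aff ·: Cc|CC
C/I-2 aff ·: Cc|CC
C/II-1 aff I-1×I-2: Cc|CC
C/II-2 ? ·: cc|Cc|CC
C/II-3 ? I-1×I-2: cc|Cc|CC
C/II-4 ? ·: cc|Cc|CC
C/II-5 aff I-1×I-2: Cc|CC
C/II-6 ? ·: cc|Cc|CC
C/III-1 ? II-2×II-1: cc|Cc|CC
C/III-2 ? II-5×II-6: cc|Cc|CC
C/III-3 ? II-3×II-4: cc|Cc|CC
⇒ C over [I-1,I-2,II-1,II-2,II-3,II-4,II-5,II-6,III-1,III-2,III-3]: 4541 consistent
S/I-1 ? ·: ss|Ss
S/I-2 ? ·: ss|Ss
S/II-1 un I-1×I-2: ss
S/II-2 ? ·: ss|Ss|SS
S/II-3 ? I-1×I-2: ss|Ss|SS
S/II-4 aff ·: Ss|SS
S/II-5 ? I-1×I-2: ss|Ss|SS
S/II-6 ? ·: ss|Ss|SS
S/III-1 ? II-2×II-1: ss|Ss
S/III-2 aff II-5×II-6: Ss|SS
S/III-3 ? II-3×II-4: ss|Ss|SS
⇒ S over [I-1,I-2,II-1,II-2,II-3,II-4,II-5,II-6,III-1,III-2,III-3]: 956 consistent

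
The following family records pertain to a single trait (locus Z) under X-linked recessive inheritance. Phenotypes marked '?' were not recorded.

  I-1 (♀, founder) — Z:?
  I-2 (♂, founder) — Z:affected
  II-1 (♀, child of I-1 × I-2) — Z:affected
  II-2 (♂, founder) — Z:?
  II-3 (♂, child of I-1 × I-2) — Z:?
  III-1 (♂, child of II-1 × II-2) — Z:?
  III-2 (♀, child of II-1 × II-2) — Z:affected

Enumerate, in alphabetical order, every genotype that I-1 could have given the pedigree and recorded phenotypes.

I-1 ∈ {X^ZX^z, X^zX^z}

Z/I-1 ? ·: X^ZX^z|X^zX^z
Z/I-2 aff ·: X^zY
Z/II-1 aff I-1×I-2: X^zX^z
Z/II-2 ? ·: X^zY
Z/II-3 ? I-1×I-2: X^ZY|X^zY
Z/III-1 ? II-1×II-2: X^zY
Z/III-2 aff II-1×II-2: X^zX^z
⇒ Z over [I-1,I-2,II-1,II-2,II-3,III-1,III-2]: 3 consistent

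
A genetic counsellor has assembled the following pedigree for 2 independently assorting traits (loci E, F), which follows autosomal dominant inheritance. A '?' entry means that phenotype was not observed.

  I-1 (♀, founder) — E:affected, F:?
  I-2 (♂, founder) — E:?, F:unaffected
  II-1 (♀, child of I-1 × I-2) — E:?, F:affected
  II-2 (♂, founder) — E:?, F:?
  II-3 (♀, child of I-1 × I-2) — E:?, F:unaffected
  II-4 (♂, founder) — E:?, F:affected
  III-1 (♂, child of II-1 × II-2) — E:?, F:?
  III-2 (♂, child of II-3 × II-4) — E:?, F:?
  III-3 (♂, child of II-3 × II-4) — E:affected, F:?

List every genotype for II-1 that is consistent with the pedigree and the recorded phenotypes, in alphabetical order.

E/I-1 aff ·: Ee|EE
E/I-2 ? ·: ee|Ee|EE
E/II-1 ? I-1×I-2: ee|Ee|EE
E/II-2 ? ·: ee|Ee|EE
E/II-3 ? I-1×I-2: ee|Ee|EE
E/II-4 ? ·: ee|Ee|EE
E/III-1 ? II-1×II-2: ee|Ee|EE
E/III-2 ? II-3×II-4: ee|Ee|EE
E/III-3 aff II-3×II-4: Ee|EE
⇒ E over [I-1,I-2,II-1,II-2,II-3,II-4,III-1,III-2,III-3]: 984 consistent
F/I-1 ? ·: Ff
F/I-2 un ·: ff
F/II-1 aff I-1×I-2: Ff
F/II-2 ? ·: ff|Ff|FF
F/II-3 un I-1×I-2: ff
F/II-4 aff ·: Ff|FF
F/III-1 ? II-1×II-2: ff|Ff|FF
F/III-2 ? II-3×II-4: ff|Ff
F/III-3 ? II-3×II-4: ff|Ff
⇒ F over [I-1,I-2,II-1,II-2,II-3,II-4,III-1,III-2,III-3]: 35 consistent

II-1 ∈ {EE Ff, Ee Ff, ee Ff}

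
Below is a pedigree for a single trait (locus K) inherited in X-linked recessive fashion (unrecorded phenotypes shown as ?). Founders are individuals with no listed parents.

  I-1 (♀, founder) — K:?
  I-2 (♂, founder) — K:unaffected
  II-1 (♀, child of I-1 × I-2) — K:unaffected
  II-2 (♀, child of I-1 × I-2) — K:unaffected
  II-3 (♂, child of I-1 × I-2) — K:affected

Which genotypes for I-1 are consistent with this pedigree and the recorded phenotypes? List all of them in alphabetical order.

I-1 ∈ {X^KX^k, X^kX^k}

K/I-1 ? ·: X^KX^k|X^kX^k
K/I-2 un ·: X^KY
K/II-1 un I-1×I-2: X^KX^K|X^KX^k
K/II-2 un I-1×I-2: X^KX^K|X^KX^k
K/II-3 aff I-1×I-2: X^kY
⇒ K over [I-1,I-2,II-1,II-2,II-3]: 5 consistent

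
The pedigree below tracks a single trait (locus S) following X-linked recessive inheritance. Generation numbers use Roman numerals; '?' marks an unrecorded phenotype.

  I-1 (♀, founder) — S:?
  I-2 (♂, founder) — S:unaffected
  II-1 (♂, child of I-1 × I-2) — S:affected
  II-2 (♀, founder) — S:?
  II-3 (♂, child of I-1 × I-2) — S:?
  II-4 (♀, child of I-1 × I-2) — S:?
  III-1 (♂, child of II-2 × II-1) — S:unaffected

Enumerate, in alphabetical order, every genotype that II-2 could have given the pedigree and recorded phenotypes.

II-2 ∈ {X^SX^S, X^SX^s}

S/I-1 ? ·: X^SX^s|X^sX^s
S/I-2 un ·: X^SY
S/II-1 aff I-1×I-2: X^sY
S/II-2 ? ·: X^SX^S|X^SX^s
S/II-3 ? I-1×I-2: X^SY|X^sY
S/II-4 ? I-1×I-2: X^SX^S|X^SX^s
S/III-1 un II-2×II-1: X^SY
⇒ S over [I-1,I-2,II-1,II-2,II-3,II-4,III-1]: 10 consistent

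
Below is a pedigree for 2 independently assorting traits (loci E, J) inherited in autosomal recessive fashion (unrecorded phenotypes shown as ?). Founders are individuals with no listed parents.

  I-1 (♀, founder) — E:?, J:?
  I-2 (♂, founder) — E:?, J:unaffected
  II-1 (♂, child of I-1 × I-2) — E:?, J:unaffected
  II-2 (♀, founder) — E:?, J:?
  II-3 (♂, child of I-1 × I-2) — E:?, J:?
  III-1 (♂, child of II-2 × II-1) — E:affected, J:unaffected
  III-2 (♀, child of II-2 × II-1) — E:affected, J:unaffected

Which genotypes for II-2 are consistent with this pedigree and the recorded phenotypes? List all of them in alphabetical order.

II-2 ∈ {Ee JJ, Ee Jj, Ee jj, ee JJ, ee Jj, ee jj}

E/I-1 ? ·: EE|Ee|ee
E/I-2 ? ·: EE|Ee|ee
E/II-1 ? I-1×I-2: Ee|ee
E/II-2 ? ·: Ee|ee
E/II-3 ? I-1×I-2: EE|Ee|ee
E/III-1 aff II-2×II-1: ee
E/III-2 aff II-2×II-1: ee
⇒ E over [I-1,I-2,II-1,II-2,II-3,III-1,III-2]: 42 consistent
J/I-1 ? ·: JJ|Jj|jj
J/I-2 un ·: JJ|Jj
J/II-1 un I-1×I-2: JJ|Jj
J/II-2 ? ·: JJ|Jj|jj
J/II-3 ? I-1×I-2: JJ|Jj|jj
J/III-1 un II-2×II-1: JJ|Jj
J/III-2 un II-2×II-1: JJ|Jj
⇒ J over [I-1,I-2,II-1,II-2,II-3,III-1,III-2]: 138 consistent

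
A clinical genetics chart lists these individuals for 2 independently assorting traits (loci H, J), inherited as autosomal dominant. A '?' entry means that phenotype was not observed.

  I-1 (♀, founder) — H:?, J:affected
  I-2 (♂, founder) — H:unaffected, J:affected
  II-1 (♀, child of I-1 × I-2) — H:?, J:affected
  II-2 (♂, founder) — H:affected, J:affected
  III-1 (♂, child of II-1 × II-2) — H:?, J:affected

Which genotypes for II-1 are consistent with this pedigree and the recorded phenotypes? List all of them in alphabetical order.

II-1 ∈ {Hh JJ, Hh Jj, hh JJ, hh Jj}

H/I-1 ? ·: hh|Hh|HH
H/I-2 un ·: hh
H/II-1 ? I-1×I-2: hh|Hh
H/II-2 aff ·: Hh|HH
H/III-1 ? II-1×II-2: hh|Hh|HH
⇒ H over [I-1,I-2,II-1,II-2,III-1]: 16 consistent
J/I-1 aff ·: Jj|JJ
J/I-2 aff ·: Jj|JJ
J/II-1 aff I-1×I-2: Jj|JJ
J/II-2 aff ·: Jj|JJ
J/III-1 aff II-1×II-2: Jj|JJ
⇒ J over [I-1,I-2,II-1,II-2,III-1]: 24 consistent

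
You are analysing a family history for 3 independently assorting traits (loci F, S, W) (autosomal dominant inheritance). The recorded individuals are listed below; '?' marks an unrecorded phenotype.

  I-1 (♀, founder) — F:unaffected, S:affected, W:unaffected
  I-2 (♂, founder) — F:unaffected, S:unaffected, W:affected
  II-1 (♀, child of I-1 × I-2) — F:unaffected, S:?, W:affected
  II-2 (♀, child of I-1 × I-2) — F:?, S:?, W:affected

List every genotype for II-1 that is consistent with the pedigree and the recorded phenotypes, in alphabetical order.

II-1 ∈ {ff Ss Ww, ff ss Ww}

F/I-1 un ·: ff
F/I-2 un ·: ff
F/II-1 un I-1×I-2: ff
F/II-2 ? I-1×I-2: ff
⇒ F over [I-1,I-2,II-1,II-2]: 1 consistent
S/I-1 aff ·: Ss|SS
S/I-2 un ·: ss
S/II-1 ? I-1×I-2: ss|Ss
S/II-2 ? I-1×I-2: ss|Ss
⇒ S over [I-1,I-2,II-1,II-2]: 5 consistent
W/I-1 un ·: ww
W/I-2 aff ·: Ww|WW
W/II-1 aff I-1×I-2: Ww
W/II-2 aff I-1×I-2: Ww
⇒ W over [I-1,I-2,II-1,II-2]: 2 consistent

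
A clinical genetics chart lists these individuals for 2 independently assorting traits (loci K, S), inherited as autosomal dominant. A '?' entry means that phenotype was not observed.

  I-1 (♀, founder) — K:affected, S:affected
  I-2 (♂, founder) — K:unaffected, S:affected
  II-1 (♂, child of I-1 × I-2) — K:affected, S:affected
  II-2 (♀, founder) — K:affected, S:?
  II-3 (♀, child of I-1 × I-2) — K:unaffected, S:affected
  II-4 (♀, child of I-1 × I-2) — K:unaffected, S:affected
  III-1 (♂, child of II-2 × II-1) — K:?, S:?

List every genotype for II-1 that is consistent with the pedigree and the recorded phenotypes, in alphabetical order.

II-1 ∈ {Kk SS, Kk Ss}

K/I-1 aff ·: Kk
K/I-2 un ·: kk
K/II-1 aff I-1×I-2: Kk
K/II-2 aff ·: Kk|KK
K/II-3 un I-1×I-2: kk
K/II-4 un I-1×I-2: kk
K/III-1 ? II-2×II-1: kk|Kk|KK
⇒ K over [I-1,I-2,II-1,II-2,II-3,II-4,III-1]: 5 consistent
S/I-1 aff ·: Ss|SS
S/I-2 aff ·: Ss|SS
S/II-1 aff I-1×I-2: Ss|SS
S/II-2 ? ·: ss|Ss|SS
S/II-3 aff I-1×I-2: Ss|SS
S/II-4 aff I-1×I-2: Ss|SS
S/III-1 ? II-2×II-1: ss|Ss|SS
⇒ S over [I-1,I-2,II-1,II-2,II-3,II-4,III-1]: 136 consistent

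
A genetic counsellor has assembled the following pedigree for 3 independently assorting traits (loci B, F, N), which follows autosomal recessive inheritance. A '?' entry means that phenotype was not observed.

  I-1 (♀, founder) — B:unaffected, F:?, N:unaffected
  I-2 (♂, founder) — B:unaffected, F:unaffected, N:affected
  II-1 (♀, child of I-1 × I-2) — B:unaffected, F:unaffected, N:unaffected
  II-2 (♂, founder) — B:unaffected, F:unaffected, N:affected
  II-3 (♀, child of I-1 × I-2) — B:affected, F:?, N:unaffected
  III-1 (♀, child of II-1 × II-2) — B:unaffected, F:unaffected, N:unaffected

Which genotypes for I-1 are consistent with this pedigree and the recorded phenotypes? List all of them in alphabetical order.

I-1 ∈ {Bb FF NN, Bb FF Nn, Bb Ff NN, Bb Ff Nn, Bb ff NN, Bb ff Nn}

B/I-1 un ·: Bb
B/I-2 un ·: Bb
B/II-1 un I-1×I-2: BB|Bb
B/II-2 un ·: BB|Bb
B/II-3 aff I-1×I-2: bb
B/III-1 un II-1×II-2: BB|Bb
⇒ B over [I-1,I-2,II-1,II-2,II-3,III-1]: 7 consistent
F/I-1 ? ·: FF|Ff|ff
F/I-2 un ·: FF|Ff
F/II-1 un I-1×I-2: FF|Ff
F/II-2 un ·: FF|Ff
F/II-3 ? I-1×I-2: FF|Ff|ff
F/III-1 un II-1×II-2: FF|Ff
⇒ F over [I-1,I-2,II-1,II-2,II-3,III-1]: 64 consistent
N/I-1 un ·: NN|Nn
N/I-2 aff ·: nn
N/II-1 un I-1×I-2: Nn
N/II-2 aff ·: nn
N/II-3 un I-1×I-2: Nn
N/III-1 un II-1×II-2: Nn
⇒ N over [I-1,I-2,II-1,II-2,II-3,III-1]: 2 consistent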